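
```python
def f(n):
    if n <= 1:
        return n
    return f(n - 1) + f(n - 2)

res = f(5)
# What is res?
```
Call trace (a repeated sub-call is expanded the first time; later identical calls just restate its return value):
f(n=5)
  f(n=4)
    f(n=3)
      f(n=2)
        f(n=1)
        -> return 1
        f(n=0)
        -> return 0
      -> return 1
      f(n=1)
      -> return 1
    -> return 2
    f(n=2) -> return 1  (same call as traced above)
  -> return 3
  f(n=3) -> return 2  (same call as traced above)
-> return 5

Final answer: 5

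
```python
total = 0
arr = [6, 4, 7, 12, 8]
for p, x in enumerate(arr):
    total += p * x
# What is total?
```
Trace:
  total=0
  total=0, p=0, x=6
  total=4, p=1, x=4
  total=18, p=2, x=7
  total=54, p=3, x=12
  total=86, p=4, x=8

Final answer: 86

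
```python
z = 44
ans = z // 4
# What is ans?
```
Trace:
  z=44
  z=44, ans=11

Final answer: 11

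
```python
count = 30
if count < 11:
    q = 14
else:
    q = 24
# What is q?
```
Trace:
  count=30
  count=30, q=24

Final answer: 24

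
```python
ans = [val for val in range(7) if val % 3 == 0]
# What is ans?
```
Trace:
  val=0
  val=1
  val=2
  val=3
  val=4
  val=5
  val=6
  ans=[0, 3, 6]

Final answer: [0, 3, 6]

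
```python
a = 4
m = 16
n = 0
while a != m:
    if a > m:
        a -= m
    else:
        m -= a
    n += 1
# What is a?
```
Trace:
  a=4
  a=4, m=16
  a=4, m=16, n=0
  a=4, m=12, n=1
  a=4, m=8, n=2
  a=4, m=4, n=3

Final answer: 4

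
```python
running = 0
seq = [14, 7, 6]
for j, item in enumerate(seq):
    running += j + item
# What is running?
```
Trace:
  running=0
  running=14, j=0, item=14
  running=22, j=1, item=7
  running=30, j=2, item=6

Final answer: 30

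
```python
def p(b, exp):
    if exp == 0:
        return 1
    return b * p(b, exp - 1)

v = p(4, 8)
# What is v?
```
Call trace:
p(b=4, exp=8)
  p(b=4, exp=7)
    p(b=4, exp=6)
      p(b=4, exp=5)
        p(b=4, exp=4)
          p(b=4, exp=3)
            p(b=4, exp=2)
              p(b=4, exp=1)
                p(b=4, exp=0)
                -> return 1
              -> return 4
            -> return 16
          -> return 64
        -> return 256
      -> return 1024
    -> return 4096
  -> return 16384
-> return 65536

Final answer: 65536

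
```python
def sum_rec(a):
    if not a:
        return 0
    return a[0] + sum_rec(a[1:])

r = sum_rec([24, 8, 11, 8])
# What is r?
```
Call trace:
sum_rec(a=[24, 8, 11, 8])
  sum_rec(a=[8, 11, 8])
    sum_rec(a=[11, 8])
      sum_rec(a=[8])
        sum_rec(a=[])
        -> return 0
      -> return 8
    -> return 19
  -> return 27
-> return 51

Final answer: 51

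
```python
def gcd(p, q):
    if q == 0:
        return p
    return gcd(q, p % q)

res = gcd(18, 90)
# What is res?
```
Call trace:
gcd(p=18, q=90)
  gcd(p=90, q=18)
    gcd(p=18, q=0)
    -> return 18
  -> return 18
-> return 18

Final answer: 18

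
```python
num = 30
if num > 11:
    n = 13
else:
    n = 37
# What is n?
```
Trace:
  num=30
  num=30, n=13

Final answer: 13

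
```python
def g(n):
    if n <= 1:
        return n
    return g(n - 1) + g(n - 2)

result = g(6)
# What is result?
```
Call trace (a repeated sub-call is expanded the first time; later identical calls just restate its return value):
g(n=6)
  g(n=5)
    g(n=4)
      g(n=3)
        g(n=2)
          g(n=1)
          -> return 1
          g(n=0)
          -> return 0
        -> return 1
        g(n=1)
        -> return 1
      -> return 2
      g(n=2) -> return 1  (same call as traced above)
    -> return 3
    g(n=3) -> return 2  (same call as traced above)
  -> return 5
  g(n=4) -> return 3  (same call as traced above)
-> return 8

Final answer: 8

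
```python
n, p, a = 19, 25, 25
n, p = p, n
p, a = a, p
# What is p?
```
Trace:
  n=19, p=25, a=25
  n=25, p=19, a=25
  n=25, p=25, a=19

Final answer: 25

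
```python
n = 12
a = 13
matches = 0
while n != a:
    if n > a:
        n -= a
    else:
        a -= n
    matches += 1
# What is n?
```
Trace:
  n=12
  n=12, a=13
  n=12, a=13, matches=0
  n=12, a=1, matches=1
  n=11, a=1, matches=2
  n=10, a=1, matches=3
  n=9, a=1, matches=4
  n=8, a=1, matches=5
  n=7, a=1, matches=6
  n=6, a=1, matches=7
  n=5, a=1, matches=8
  n=4, a=1, matches=9
  n=3, a=1, matches=10
  n=2, a=1, matches=11
  n=1, a=1, matches=12

Final answer: 1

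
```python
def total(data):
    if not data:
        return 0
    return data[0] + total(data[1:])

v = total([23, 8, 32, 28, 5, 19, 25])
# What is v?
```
Call trace:
total(data=[23, 8, 32, 28, 5, 19, 25])
  total(data=[8, 32, 28, 5, 19, 25])
    total(data=[32, 28, 5, 19, 25])
      total(data=[28, 5, 19, 25])
        total(data=[5, 19, 25])
          total(data=[19, 25])
            total(data=[25])
              total(data=[])
              -> return 0
            -> return 25
          -> return 44
        -> return 49
      -> return 77
    -> return 109
  -> return 117
-> return 140

Final answer: 140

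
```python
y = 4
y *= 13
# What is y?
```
Trace:
  y=4
  y=52

Final answer: 52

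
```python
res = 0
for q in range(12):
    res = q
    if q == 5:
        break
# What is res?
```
Trace:
  res=0
  res=0, q=0
  res=1, q=1
  res=2, q=2
  res=3, q=3
  res=4, q=4
  res=5, q=5

Final answer: 5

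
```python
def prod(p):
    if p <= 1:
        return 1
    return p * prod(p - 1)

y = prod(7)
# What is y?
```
Call trace:
prod(p=7)
  prod(p=6)
    prod(p=5)
      prod(p=4)
        prod(p=3)
          prod(p=2)
            prod(p=1)
            -> return 1
          -> return 2
        -> return 6
      -> return 24
    -> return 120
  -> return 720
-> return 5040

Final answer: 5040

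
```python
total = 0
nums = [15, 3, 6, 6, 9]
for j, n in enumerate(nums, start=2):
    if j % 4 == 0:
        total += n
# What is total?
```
Trace:
  total=0
  total=0, j=2, n=15
  total=0, j=3, n=3
  total=6, j=4, n=6
  total=6, j=5, n=6
  total=6, j=6, n=9

Final answer: 6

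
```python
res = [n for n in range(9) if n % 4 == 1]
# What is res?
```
Trace:
  n=0
  n=1
  n=2
  n=3
  n=4
  n=5
  n=6
  n=7
  n=8
  res=[1, 5]

Final answer: [1, 5]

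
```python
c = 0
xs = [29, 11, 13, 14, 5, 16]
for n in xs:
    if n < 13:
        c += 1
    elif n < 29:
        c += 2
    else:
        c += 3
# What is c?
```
Trace:
  c=0
  c=3, n=29
  c=4, n=11
  c=6, n=13
  c=8, n=14
  c=9, n=5
  c=11, n=16

Final answer: 11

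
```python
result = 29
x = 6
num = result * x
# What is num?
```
Trace:
  result=29
  result=29, x=6
  result=29, x=6, num=174

Final answer: 174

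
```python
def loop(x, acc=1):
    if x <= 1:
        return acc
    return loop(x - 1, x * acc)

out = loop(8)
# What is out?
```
Call trace:
loop(x=8, acc=1)
  loop(x=7, acc=8)
    loop(x=6, acc=56)
      loop(x=5, acc=336)
        loop(x=4, acc=1680)
          loop(x=3, acc=6720)
            loop(x=2, acc=20160)
              loop(x=1, acc=40320)
              -> return 40320
            -> return 40320
          -> return 40320
        -> return 40320
      -> return 40320
    -> return 40320
  -> return 40320
-> return 40320

Final answer: 40320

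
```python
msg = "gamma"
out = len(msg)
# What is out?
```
Trace:
  msg='gamma'
  msg='gamma', out=5

Final answer: 5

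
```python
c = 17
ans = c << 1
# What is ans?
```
Trace:
  c=17
  c=17, ans=34

Final answer: 34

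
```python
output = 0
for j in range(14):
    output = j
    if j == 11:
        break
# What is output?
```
Trace:
  output=0
  output=0, j=0
  output=1, j=1
  output=2, j=2
  output=3, j=3
  output=4, j=4
  output=5, j=5
  output=6, j=6
  output=7, j=7
  output=8, j=8
  output=9, j=9
  output=10, j=10
  output=11, j=11

Final answer: 11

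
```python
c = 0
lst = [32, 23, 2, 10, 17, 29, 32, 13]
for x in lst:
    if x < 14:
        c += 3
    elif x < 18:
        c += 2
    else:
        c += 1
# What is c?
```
Trace:
  c=0
  c=1, x=32
  c=2, x=23
  c=5, x=2
  c=8, x=10
  c=10, x=17
  c=11, x=29
  c=12, x=32
  c=15, x=13

Final answer: 15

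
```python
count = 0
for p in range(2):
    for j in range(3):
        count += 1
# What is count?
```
Trace:
  count=0
  count=1, p=0, j=0
  count=2, p=0, j=1
  count=3, p=0, j=2
  count=4, p=1, j=0
  count=5, p=1, j=1
  count=6, p=1, j=2

Final answer: 6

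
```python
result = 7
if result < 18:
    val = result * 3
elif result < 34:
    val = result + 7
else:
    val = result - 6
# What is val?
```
Trace:
  result=7
  result=7, val=21

Final answer: 21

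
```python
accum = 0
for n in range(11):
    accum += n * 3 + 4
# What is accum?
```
Trace:
  accum=0
  accum=4, n=0
  accum=11, n=1
  accum=21, n=2
  accum=34, n=3
  accum=50, n=4
  accum=69, n=5
  accum=91, n=6
  accum=116, n=7
  accum=144, n=8
  accum=175, n=9
  accum=209, n=10

Final answer: 209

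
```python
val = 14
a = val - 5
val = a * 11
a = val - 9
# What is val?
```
Trace:
  val=14
  val=14, a=9
  val=99, a=9
  val=99, a=90

Final answer: 99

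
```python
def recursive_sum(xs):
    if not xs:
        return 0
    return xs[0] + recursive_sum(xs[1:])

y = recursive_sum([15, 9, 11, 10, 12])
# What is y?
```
Call trace:
recursive_sum(xs=[15, 9, 11, 10, 12])
  recursive_sum(xs=[9, 11, 10, 12])
    recursive_sum(xs=[11, 10, 12])
      recursive_sum(xs=[10, 12])
        recursive_sum(xs=[12])
          recursive_sum(xs=[])
          -> return 0
        -> return 12
      -> return 22
    -> return 33
  -> return 42
-> return 57

Final answer: 57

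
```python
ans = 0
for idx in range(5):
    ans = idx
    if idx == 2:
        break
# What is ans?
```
Trace:
  ans=0
  ans=0, idx=0
  ans=1, idx=1
  ans=2, idx=2

Final answer: 2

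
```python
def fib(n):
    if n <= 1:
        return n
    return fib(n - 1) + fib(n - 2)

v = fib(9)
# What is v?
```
Call trace (a repeated sub-call is expanded the first time; later identical calls just restate its return value):
fib(n=9)
  fib(n=8)
    fib(n=7)
      fib(n=6)
        fib(n=5)
          fib(n=4)
            fib(n=3)
              fib(n=2)
                fib(n=1)
                -> return 1
                fib(n=0)
                -> return 0
              -> return 1
              fib(n=1)
              -> return 1
            -> return 2
            fib(n=2) -> return 1  (same call as traced above)
          -> return 3
          fib(n=3) -> return 2  (same call as traced above)
        -> return 5
        fib(n=4) -> return 3  (same call as traced above)
      -> return 8
      fib(n=5) -> return 5  (same call as traced above)
    -> return 13
    fib(n=6) -> return 8  (same call as traced above)
  -> return 21
  fib(n=7) -> return 13  (same call as traced above)
-> return 34

Final answer: 34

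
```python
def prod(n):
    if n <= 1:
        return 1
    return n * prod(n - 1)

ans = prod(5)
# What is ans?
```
Call trace:
prod(n=5)
  prod(n=4)
    prod(n=3)
      prod(n=2)
        prod(n=1)
        -> return 1
      -> return 2
    -> return 6
  -> return 24
-> return 120

Final answer: 120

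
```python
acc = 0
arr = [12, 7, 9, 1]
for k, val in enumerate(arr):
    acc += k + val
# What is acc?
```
Trace:
  acc=0
  acc=12, k=0, val=12
  acc=20, k=1, val=7
  acc=31, k=2, val=9
  acc=35, k=3, val=1

Final answer: 35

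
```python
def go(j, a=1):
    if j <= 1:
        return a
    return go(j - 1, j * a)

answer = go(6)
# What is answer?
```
Call trace:
go(j=6, a=1)
  go(j=5, a=6)
    go(j=4, a=30)
      go(j=3, a=120)
        go(j=2, a=360)
          go(j=1, a=720)
          -> return 720
        -> return 720
      -> return 720
    -> return 720
  -> return 720
-> return 720

Final answer: 720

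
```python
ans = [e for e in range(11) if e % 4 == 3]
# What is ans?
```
Trace:
  e=0
  e=1
  e=2
  e=3
  e=4
  e=5
  e=6
  e=7
  e=8
  e=9
  e=10
  ans=[3, 7]

Final answer: [3, 7]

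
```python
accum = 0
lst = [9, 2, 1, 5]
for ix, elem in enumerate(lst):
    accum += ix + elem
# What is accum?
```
Trace:
  accum=0
  accum=9, ix=0, elem=9
  accum=12, ix=1, elem=2
  accum=15, ix=2, elem=1
  accum=23, ix=3, elem=5

Final answer: 23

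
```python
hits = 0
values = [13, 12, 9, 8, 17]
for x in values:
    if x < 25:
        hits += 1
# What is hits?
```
Trace:
  hits=0
  hits=1, x=13
  hits=2, x=12
  hits=3, x=9
  hits=4, x=8
  hits=5, x=17

Final answer: 5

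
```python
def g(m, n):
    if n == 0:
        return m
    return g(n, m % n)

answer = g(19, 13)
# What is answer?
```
Call trace:
g(m=19, n=13)
  g(m=13, n=6)
    g(m=6, n=1)
      g(m=1, n=0)
      -> return 1
    -> return 1
  -> return 1
-> return 1

Final answer: 1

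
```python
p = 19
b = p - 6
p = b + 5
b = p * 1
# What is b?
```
Trace:
  p=19
  p=19, b=13
  p=18, b=13
  p=18, b=18

Final answer: 18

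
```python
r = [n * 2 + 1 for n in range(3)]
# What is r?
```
Trace:
  n=0
  n=1
  n=2
  r=[1, 3, 5]

Final answer: [1, 3, 5]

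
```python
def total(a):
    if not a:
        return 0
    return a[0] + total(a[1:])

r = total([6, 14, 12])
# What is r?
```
Call trace:
total(a=[6, 14, 12])
  total(a=[14, 12])
    total(a=[12])
      total(a=[])
      -> return 0
    -> return 12
  -> return 26
-> return 32

Final answer: 32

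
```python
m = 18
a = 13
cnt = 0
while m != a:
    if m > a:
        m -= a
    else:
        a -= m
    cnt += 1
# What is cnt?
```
Trace:
  m=18
  m=18, a=13
  m=18, a=13, cnt=0
  m=5, a=13, cnt=1
  m=5, a=8, cnt=2
  m=5, a=3, cnt=3
  m=2, a=3, cnt=4
  m=2, a=1, cnt=5
  m=1, a=1, cnt=6

Final answer: 6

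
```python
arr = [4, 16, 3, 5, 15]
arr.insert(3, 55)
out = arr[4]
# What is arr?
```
Trace:
  arr=[4, 16, 3, 5, 15]
  arr=[4, 16, 3, 55, 5, 15]
  arr=[4, 16, 3, 55, 5, 15], out=5

Final answer: [4, 16, 3, 55, 5, 15]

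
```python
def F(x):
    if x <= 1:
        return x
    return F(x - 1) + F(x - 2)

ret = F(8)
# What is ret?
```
Call trace (a repeated sub-call is expanded the first time; later identical calls just restate its return value):
F(x=8)
  F(x=7)
    F(x=6)
      F(x=5)
        F(x=4)
          F(x=3)
            F(x=2)
              F(x=1)
              -> return 1
              F(x=0)
              -> return 0
            -> return 1
            F(x=1)
            -> return 1
          -> return 2
          F(x=2) -> return 1  (same call as traced above)
        -> return 3
        F(x=3) -> return 2  (same call as traced above)
      -> return 5
      F(x=4) -> return 3  (same call as traced above)
    -> return 8
    F(x=5) -> return 5  (same call as traced above)
  -> return 13
  F(x=6) -> return 8  (same call as traced above)
-> return 21

Final answer: 21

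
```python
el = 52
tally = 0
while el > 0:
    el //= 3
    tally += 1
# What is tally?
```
Trace:
  el=52
  el=52, tally=0
  el=17, tally=1
  el=5, tally=2
  el=1, tally=3
  el=0, tally=4

Final answer: 4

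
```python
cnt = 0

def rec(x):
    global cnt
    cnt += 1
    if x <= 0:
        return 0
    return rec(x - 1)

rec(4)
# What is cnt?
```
Call trace:
rec(x=4)
  rec(x=3)
    rec(x=2)
      rec(x=1)
        rec(x=0)
        -> return 0
      -> return 0
    -> return 0
  -> return 0
-> return 0

cnt is incremented once per call. rec is entered once for each x = 4, 3, 2, 1, 0 (the x <= 0 call returns without recursing), i.e. 4 + 1 calls.
cnt = 5

Final answer: 5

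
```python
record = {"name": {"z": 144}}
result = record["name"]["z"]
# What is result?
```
Trace:
  record={'name': {'z': 144}}
  record={'name': {'z': 144}}, result=144

Final answer: 144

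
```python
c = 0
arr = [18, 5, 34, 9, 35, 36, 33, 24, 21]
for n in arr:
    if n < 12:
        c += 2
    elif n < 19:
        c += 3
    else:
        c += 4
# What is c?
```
Trace:
  c=0
  c=3, n=18
  c=5, n=5
  c=9, n=34
  c=11, n=9
  c=15, n=35
  c=19, n=36
  c=23, n=33
  c=27, n=24
  c=31, n=21

Final answer: 31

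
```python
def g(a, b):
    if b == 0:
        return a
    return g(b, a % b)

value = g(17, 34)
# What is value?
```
Call trace:
g(a=17, b=34)
  g(a=34, b=17)
    g(a=17, b=0)
    -> return 17
  -> return 17
-> return 17

Final answer: 17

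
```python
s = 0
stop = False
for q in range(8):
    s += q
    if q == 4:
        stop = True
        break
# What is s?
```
Trace:
  s=0
  s=0, stop=False
  s=0, stop=False, q=0
  s=1, stop=False, q=1
  s=3, stop=False, q=2
  s=6, stop=False, q=3
  s=10, stop=True, q=4

Final answer: 10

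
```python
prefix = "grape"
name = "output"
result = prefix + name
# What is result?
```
Trace:
  prefix='grape'
  prefix='grape', name='output'
  prefix='grape', name='output', result='grapeoutput'

Final answer: 'grapeoutput'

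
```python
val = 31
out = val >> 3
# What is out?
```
Trace:
  val=31
  val=31, out=3

Final answer: 3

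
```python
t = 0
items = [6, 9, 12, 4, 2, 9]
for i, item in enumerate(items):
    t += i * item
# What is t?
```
Trace:
  t=0
  t=0, i=0, item=6
  t=9, i=1, item=9
  t=33, i=2, item=12
  t=45, i=3, item=4
  t=53, i=4, item=2
  t=98, i=5, item=9

Final answer: 98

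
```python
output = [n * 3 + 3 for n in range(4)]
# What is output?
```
Trace:
  n=0
  n=1
  n=2
  n=3
  output=[3, 6, 9, 12]

Final answer: [3, 6, 9, 12]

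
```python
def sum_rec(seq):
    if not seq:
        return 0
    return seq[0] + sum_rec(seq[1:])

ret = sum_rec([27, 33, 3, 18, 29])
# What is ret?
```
Call trace:
sum_rec(seq=[27, 33, 3, 18, 29])
  sum_rec(seq=[33, 3, 18, 29])
    sum_rec(seq=[3, 18, 29])
      sum_rec(seq=[18, 29])
        sum_rec(seq=[29])
          sum_rec(seq=[])
          -> return 0
        -> return 29
      -> return 47
    -> return 50
  -> return 83
-> return 110

Final answer: 110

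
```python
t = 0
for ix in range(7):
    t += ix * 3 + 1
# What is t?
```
Trace:
  t=0
  t=1, ix=0
  t=5, ix=1
  t=12, ix=2
  t=22, ix=3
  t=35, ix=4
  t=51, ix=5
  t=70, ix=6

Final answer: 70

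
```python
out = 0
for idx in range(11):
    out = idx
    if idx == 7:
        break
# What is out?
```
Trace:
  out=0
  out=0, idx=0
  out=1, idx=1
  out=2, idx=2
  out=3, idx=3
  out=4, idx=4
  out=5, idx=5
  out=6, idx=6
  out=7, idx=7

Final answer: 7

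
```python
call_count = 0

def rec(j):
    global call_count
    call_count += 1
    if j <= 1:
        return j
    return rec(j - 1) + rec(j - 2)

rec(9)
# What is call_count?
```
Call trace (a repeated sub-call is expanded the first time; later identical calls just restate its return value):
rec(j=9)
  rec(j=8)
    rec(j=7)
      rec(j=6)
        rec(j=5)
          rec(j=4)
            rec(j=3)
              rec(j=2)
                rec(j=1)
                -> return 1
                rec(j=0)
                -> return 0
              -> return 1
              rec(j=1)
              -> return 1
            -> return 2
            rec(j=2) -> return 1  (same call as traced above)
          -> return 3
          rec(j=3) -> return 2  (same call as traced above)
        -> return 5
        rec(j=4) -> return 3  (same call as traced above)
      -> return 8
      rec(j=5) -> return 5  (same call as traced above)
    -> return 13
    rec(j=6) -> return 8  (same call as traced above)
  -> return 21
  rec(j=7) -> return 13  (same call as traced above)
-> return 34

call_count is incremented once per call, so count the calls in each subtree. Let C(j) = number of calls made by rec(j).
C(0) = C(1) = 1 (base case, no recursion); C(j) = 1 + C(j - 1) + C(j - 2) otherwise.
C(2) = 1 + C(1) + C(0) = 1 + 1 + 1 = 3
C(3) = 1 + C(2) + C(1) = 1 + 3 + 1 = 5
C(4) = 1 + C(3) + C(2) = 1 + 5 + 3 = 9
C(5) = 1 + C(4) + C(3) = 1 + 9 + 5 = 15
C(6) = 1 + C(5) + C(4) = 1 + 15 + 9 = 25
C(7) = 1 + C(6) + C(5) = 1 + 25 + 15 = 41
C(8) = 1 + C(7) + C(6) = 1 + 41 + 25 = 67
C(9) = 1 + C(8) + C(7) = 1 + 67 + 41 = 109
call_count = C(9) = 109

Final answer: 109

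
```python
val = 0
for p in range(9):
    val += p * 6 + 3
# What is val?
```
Trace:
  val=0
  val=3, p=0
  val=12, p=1
  val=27, p=2
  val=48, p=3
  val=75, p=4
  val=108, p=5
  val=147, p=6
  val=192, p=7
  val=243, p=8

Final answer: 243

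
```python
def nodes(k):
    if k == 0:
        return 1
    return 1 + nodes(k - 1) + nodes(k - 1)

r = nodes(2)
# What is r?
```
Call trace (a repeated sub-call is expanded the first time; later identical calls just restate its return value):
nodes(k=2)
  nodes(k=1)
    nodes(k=0)
    -> return 1
    nodes(k=0)
    -> return 1
  -> return 3
  nodes(k=1) -> return 3  (same call as traced above)
-> return 7

Final answer: 7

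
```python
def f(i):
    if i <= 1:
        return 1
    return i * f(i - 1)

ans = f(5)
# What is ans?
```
Call trace:
f(i=5)
  f(i=4)
    f(i=3)
      f(i=2)
        f(i=1)
        -> return 1
      -> return 2
    -> return 6
  -> return 24
-> return 120

Final answer: 120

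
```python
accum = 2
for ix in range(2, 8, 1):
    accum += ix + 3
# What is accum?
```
Trace:
  accum=2
  accum=7, ix=2
  accum=13, ix=3
  accum=20, ix=4
  accum=28, ix=5
  accum=37, ix=6
  accum=47, ix=7

Final answer: 47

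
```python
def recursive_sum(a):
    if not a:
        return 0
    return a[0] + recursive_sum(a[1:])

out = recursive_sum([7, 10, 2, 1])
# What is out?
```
Call trace:
recursive_sum(a=[7, 10, 2, 1])
  recursive_sum(a=[10, 2, 1])
    recursive_sum(a=[2, 1])
      recursive_sum(a=[1])
        recursive_sum(a=[])
        -> return 0
      -> return 1
    -> return 3
  -> return 13
-> return 20

Final answer: 20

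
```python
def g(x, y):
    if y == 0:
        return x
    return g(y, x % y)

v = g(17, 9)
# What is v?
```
Call trace:
g(x=17, y=9)
  g(x=9, y=8)
    g(x=8, y=1)
      g(x=1, y=0)
      -> return 1
    -> return 1
  -> return 1
-> return 1

Final answer: 1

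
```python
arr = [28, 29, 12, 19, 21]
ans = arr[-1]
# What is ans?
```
Trace:
  arr=[28, 29, 12, 19, 21]
  arr=[28, 29, 12, 19, 21], ans=21

Final answer: 21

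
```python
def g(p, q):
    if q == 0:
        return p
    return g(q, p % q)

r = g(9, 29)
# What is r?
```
Call trace:
g(p=9, q=29)
  g(p=29, q=9)
    g(p=9, q=2)
      g(p=2, q=1)
        g(p=1, q=0)
        -> return 1
      -> return 1
    -> return 1
  -> return 1
-> return 1

Final answer: 1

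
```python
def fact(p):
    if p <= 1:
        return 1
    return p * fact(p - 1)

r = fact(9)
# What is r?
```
Call trace:
fact(p=9)
  fact(p=8)
    fact(p=7)
      fact(p=6)
        fact(p=5)
          fact(p=4)
            fact(p=3)
              fact(p=2)
                fact(p=1)
                -> return 1
              -> return 2
            -> return 6
          -> return 24
        -> return 120
      -> return 720
    -> return 5040
  -> return 40320
-> return 362880

Final answer: 362880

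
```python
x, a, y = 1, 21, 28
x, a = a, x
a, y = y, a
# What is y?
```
Trace:
  x=1, a=21, y=28
  x=21, a=1, y=28
  x=21, a=28, y=1

Final answer: 1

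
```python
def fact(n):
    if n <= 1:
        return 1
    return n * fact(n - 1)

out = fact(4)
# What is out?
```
Call trace:
fact(n=4)
  fact(n=3)
    fact(n=2)
      fact(n=1)
      -> return 1
    -> return 2
  -> return 6
-> return 24

Final answer: 24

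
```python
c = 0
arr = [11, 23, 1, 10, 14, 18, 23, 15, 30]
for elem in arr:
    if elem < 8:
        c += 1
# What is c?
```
Trace:
  c=0
  c=0, elem=11
  c=0, elem=23
  c=1, elem=1
  c=1, elem=10
  c=1, elem=14
  c=1, elem=18
  c=1, elem=23
  c=1, elem=15
  c=1, elem=30

Final answer: 1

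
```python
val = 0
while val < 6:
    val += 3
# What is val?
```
Trace:
  val=0
  val=3
  val=6

Final answer: 6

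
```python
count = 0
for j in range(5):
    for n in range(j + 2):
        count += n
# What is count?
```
Trace:
  count=0
  count=0, j=0, n=0
  count=1, j=0, n=1
  count=1, j=1, n=0
  count=2, j=1, n=1
  count=4, j=1, n=2
  count=4, j=2, n=0
  count=5, j=2, n=1
  count=7, j=2, n=2
  count=10, j=2, n=3
  count=10, j=3, n=0
  count=11, j=3, n=1
  count=13, j=3, n=2
  count=16, j=3, n=3
  count=20, j=3, n=4
  count=20, j=4, n=0
  count=21, j=4, n=1
  count=23, j=4, n=2
  count=26, j=4, n=3
  count=30, j=4, n=4
  count=35, j=4, n=5

Final answer: 35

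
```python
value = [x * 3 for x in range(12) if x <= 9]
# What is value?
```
Trace:
  x=0
  x=1
  x=2
  x=3
  x=4
  x=5
  x=6
  x=7
  x=8
  x=9
  x=10
  x=11
  value=[0, 3, 6, 9, 12, 15, 18, 21, 24, 27]

Final answer: [0, 3, 6, 9, 12, 15, 18, 21, 24, 27]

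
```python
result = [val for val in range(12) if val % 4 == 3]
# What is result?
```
Trace:
  val=0
  val=1
  val=2
  val=3
  val=4
  val=5
  val=6
  val=7
  val=8
  val=9
  val=10
  val=11
  result=[3, 7, 11]

Final answer: [3, 7, 11]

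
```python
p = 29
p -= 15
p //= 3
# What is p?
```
Trace:
  p=29
  p=14
  p=4

Final answer: 4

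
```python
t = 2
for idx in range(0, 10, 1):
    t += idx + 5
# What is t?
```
Trace:
  t=2
  t=7, idx=0
  t=13, idx=1
  t=20, idx=2
  t=28, idx=3
  t=37, idx=4
  t=47, idx=5
  t=58, idx=6
  t=70, idx=7
  t=83, idx=8
  t=97, idx=9

Final answer: 97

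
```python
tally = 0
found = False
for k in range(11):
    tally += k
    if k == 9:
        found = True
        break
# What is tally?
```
Trace:
  tally=0
  tally=0, found=False
  tally=0, found=False, k=0
  tally=1, found=False, k=1
  tally=3, found=False, k=2
  tally=6, found=False, k=3
  tally=10, found=False, k=4
  tally=15, found=False, k=5
  tally=21, found=False, k=6
  tally=28, found=False, k=7
  tally=36, found=False, k=8
  tally=45, found=True, k=9

Final answer: 45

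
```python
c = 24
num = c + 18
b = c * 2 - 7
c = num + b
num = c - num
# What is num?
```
Trace:
  c=24
  c=24, num=42
  c=24, num=42, b=41
  c=83, num=42, b=41
  c=83, num=41, b=41

Final answer: 41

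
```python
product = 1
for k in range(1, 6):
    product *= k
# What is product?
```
Trace:
  product=1
  product=1, k=1
  product=2, k=2
  product=6, k=3
  product=24, k=4
  product=120, k=5

Final answer: 120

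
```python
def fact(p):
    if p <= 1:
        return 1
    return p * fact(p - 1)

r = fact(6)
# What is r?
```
Call trace:
fact(p=6)
  fact(p=5)
    fact(p=4)
      fact(p=3)
        fact(p=2)
          fact(p=1)
          -> return 1
        -> return 2
      -> return 6
    -> return 24
  -> return 120
-> return 720

Final answer: 720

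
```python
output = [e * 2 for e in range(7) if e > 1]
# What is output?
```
Trace:
  e=0
  e=1
  e=2
  e=3
  e=4
  e=5
  e=6
  output=[4, 6, 8, 10, 12]

Final answer: [4, 6, 8, 10, 12]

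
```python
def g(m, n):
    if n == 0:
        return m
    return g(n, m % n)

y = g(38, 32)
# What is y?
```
Call trace:
g(m=38, n=32)
  g(m=32, n=6)
    g(m=6, n=2)
      g(m=2, n=0)
      -> return 2
    -> return 2
  -> return 2
-> return 2

Final answer: 2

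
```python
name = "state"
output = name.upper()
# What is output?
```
Trace:
  name='state'
  name='state', output='STATE'

Final answer: 'STATE'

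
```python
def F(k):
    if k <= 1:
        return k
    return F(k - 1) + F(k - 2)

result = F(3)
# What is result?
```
Call trace:
F(k=3)
  F(k=2)
    F(k=1)
    -> return 1
    F(k=0)
    -> return 0
  -> return 1
  F(k=1)
  -> return 1
-> return 2

Final answer: 2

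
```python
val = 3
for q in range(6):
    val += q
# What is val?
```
Trace:
  val=3
  val=3, q=0
  val=4, q=1
  val=6, q=2
  val=9, q=3
  val=13, q=4
  val=18, q=5

Final answer: 18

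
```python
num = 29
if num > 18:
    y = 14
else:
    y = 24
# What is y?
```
Trace:
  num=29
  num=29, y=14

Final answer: 14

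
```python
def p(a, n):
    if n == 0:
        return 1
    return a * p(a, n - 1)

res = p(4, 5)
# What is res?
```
Call trace:
p(a=4, n=5)
  p(a=4, n=4)
    p(a=4, n=3)
      p(a=4, n=2)
        p(a=4, n=1)
          p(a=4, n=0)
          -> return 1
        -> return 4
      -> return 16
    -> return 64
  -> return 256
-> return 1024

Final answer: 1024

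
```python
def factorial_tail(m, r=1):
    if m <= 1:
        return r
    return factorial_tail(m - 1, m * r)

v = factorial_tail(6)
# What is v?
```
Call trace:
factorial_tail(m=6, r=1)
  factorial_tail(m=5, r=6)
    factorial_tail(m=4, r=30)
      factorial_tail(m=3, r=120)
        factorial_tail(m=2, r=360)
          factorial_tail(m=1, r=720)
          -> return 720
        -> return 720
      -> return 720
    -> return 720
  -> return 720
-> return 720

Final answer: 720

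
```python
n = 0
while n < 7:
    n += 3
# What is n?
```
Trace:
  n=0
  n=3
  n=6
  n=9

Final answer: 9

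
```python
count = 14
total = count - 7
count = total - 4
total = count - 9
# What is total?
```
Trace:
  count=14
  count=14, total=7
  count=3, total=7
  count=3, total=-6

Final answer: -6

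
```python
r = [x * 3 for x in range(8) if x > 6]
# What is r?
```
Trace:
  x=0
  x=1
  x=2
  x=3
  x=4
  x=5
  x=6
  x=7
  r=[21]

Final answer: [21]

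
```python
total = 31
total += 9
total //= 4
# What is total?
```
Trace:
  total=31
  total=40
  total=10

Final answer: 10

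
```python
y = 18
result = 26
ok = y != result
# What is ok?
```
Trace:
  y=18
  y=18, result=26
  y=18, result=26, ok=True

Final answer: True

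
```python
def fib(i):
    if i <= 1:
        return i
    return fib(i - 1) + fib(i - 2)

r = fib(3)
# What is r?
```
Call trace:
fib(i=3)
  fib(i=2)
    fib(i=1)
    -> return 1
    fib(i=0)
    -> return 0
  -> return 1
  fib(i=1)
  -> return 1
-> return 2

Final answer: 2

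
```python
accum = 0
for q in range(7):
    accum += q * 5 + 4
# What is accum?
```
Trace:
  accum=0
  accum=4, q=0
  accum=13, q=1
  accum=27, q=2
  accum=46, q=3
  accum=70, q=4
  accum=99, q=5
  accum=133, q=6

Final answer: 133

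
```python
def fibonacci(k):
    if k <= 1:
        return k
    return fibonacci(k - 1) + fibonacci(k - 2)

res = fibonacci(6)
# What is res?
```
Call trace (a repeated sub-call is expanded the first time; later identical calls just restate its return value):
fibonacci(k=6)
  fibonacci(k=5)
    fibonacci(k=4)
      fibonacci(k=3)
        fibonacci(k=2)
          fibonacci(k=1)
          -> return 1
          fibonacci(k=0)
          -> return 0
        -> return 1
        fibonacci(k=1)
        -> return 1
      -> return 2
      fibonacci(k=2) -> return 1  (same call as traced above)
    -> return 3
    fibonacci(k=3) -> return 2  (same call as traced above)
  -> return 5
  fibonacci(k=4) -> return 3  (same call as traced above)
-> return 8

Final answer: 8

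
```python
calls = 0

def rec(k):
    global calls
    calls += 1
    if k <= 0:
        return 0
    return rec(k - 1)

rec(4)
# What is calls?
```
Call trace:
rec(k=4)
  rec(k=3)
    rec(k=2)
      rec(k=1)
        rec(k=0)
        -> return 0
      -> return 0
    -> return 0
  -> return 0
-> return 0

calls is incremented once per call. rec is entered once for each k = 4, 3, 2, 1, 0 (the k <= 0 call returns without recursing), i.e. 4 + 1 calls.
calls = 5

Final answer: 5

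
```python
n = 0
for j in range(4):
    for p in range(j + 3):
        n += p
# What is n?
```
Trace:
  n=0
  n=0, j=0, p=0
  n=1, j=0, p=1
  n=3, j=0, p=2
  n=3, j=1, p=0
  n=4, j=1, p=1
  n=6, j=1, p=2
  n=9, j=1, p=3
  n=9, j=2, p=0
  n=10, j=2, p=1
  n=12, j=2, p=2
  n=15, j=2, p=3
  n=19, j=2, p=4
  n=19, j=3, p=0
  n=20, j=3, p=1
  n=22, j=3, p=2
  n=25, j=3, p=3
  n=29, j=3, p=4
  n=34, j=3, p=5

Final answer: 34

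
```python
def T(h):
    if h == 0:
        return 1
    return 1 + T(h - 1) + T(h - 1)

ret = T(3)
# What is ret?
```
Call trace (a repeated sub-call is expanded the first time; later identical calls just restate its return value):
T(h=3)
  T(h=2)
    T(h=1)
      T(h=0)
      -> return 1
      T(h=0)
      -> return 1
    -> return 3
    T(h=1) -> return 3  (same call as traced above)
  -> return 7
  T(h=2) -> return 7  (same call as traced above)
-> return 15

Final answer: 15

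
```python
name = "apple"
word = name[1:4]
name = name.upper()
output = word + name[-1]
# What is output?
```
Trace:
  name='apple'
  name='apple', word='ppl'
  name='APPLE', word='ppl'
  name='APPLE', word='ppl', output='pplE'

Final answer: 'pplE'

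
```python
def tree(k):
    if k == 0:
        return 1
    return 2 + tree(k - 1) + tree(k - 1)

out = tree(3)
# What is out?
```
Call trace (a repeated sub-call is expanded the first time; later identical calls just restate its return value):
tree(k=3)
  tree(k=2)
    tree(k=1)
      tree(k=0)
      -> return 1
      tree(k=0)
      -> return 1
    -> return 4
    tree(k=1) -> return 4  (same call as traced above)
  -> return 10
  tree(k=2) -> return 10  (same call as traced above)
-> return 22

Final answer: 22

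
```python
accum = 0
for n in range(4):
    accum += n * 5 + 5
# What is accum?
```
Trace:
  accum=0
  accum=5, n=0
  accum=15, n=1
  accum=30, n=2
  accum=50, n=3

Final answer: 50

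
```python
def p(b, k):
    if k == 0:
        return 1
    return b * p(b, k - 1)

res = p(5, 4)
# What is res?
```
Call trace:
p(b=5, k=4)
  p(b=5, k=3)
    p(b=5, k=2)
      p(b=5, k=1)
        p(b=5, k=0)
        -> return 1
      -> return 5
    -> return 25
  -> return 125
-> return 625

Final answer: 625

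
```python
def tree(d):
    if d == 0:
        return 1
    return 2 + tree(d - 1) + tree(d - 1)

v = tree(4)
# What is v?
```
Call trace (a repeated sub-call is expanded the first time; later identical calls just restate its return value):
tree(d=4)
  tree(d=3)
    tree(d=2)
      tree(d=1)
        tree(d=0)
        -> return 1
        tree(d=0)
        -> return 1
      -> return 4
      tree(d=1) -> return 4  (same call as traced above)
    -> return 10
    tree(d=2) -> return 10  (same call as traced above)
  -> return 22
  tree(d=3) -> return 22  (same call as traced above)
-> return 46

Final answer: 46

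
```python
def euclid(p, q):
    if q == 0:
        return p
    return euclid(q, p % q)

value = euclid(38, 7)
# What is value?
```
Call trace:
euclid(p=38, q=7)
  euclid(p=7, q=3)
    euclid(p=3, q=1)
      euclid(p=1, q=0)
      -> return 1
    -> return 1
  -> return 1
-> return 1

Final answer: 1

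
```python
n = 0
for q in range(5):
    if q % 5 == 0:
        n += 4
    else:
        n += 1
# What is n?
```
Trace:
  n=0
  n=4, q=0
  n=5, q=1
  n=6, q=2
  n=7, q=3
  n=8, q=4

Final answer: 8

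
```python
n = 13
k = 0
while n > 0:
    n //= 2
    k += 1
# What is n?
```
Trace:
  n=13
  n=13, k=0
  n=6, k=1
  n=3, k=2
  n=1, k=3
  n=0, k=4

Final answer: 0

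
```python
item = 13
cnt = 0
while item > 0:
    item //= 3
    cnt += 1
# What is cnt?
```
Trace:
  item=13
  item=13, cnt=0
  item=4, cnt=1
  item=1, cnt=2
  item=0, cnt=3

Final answer: 3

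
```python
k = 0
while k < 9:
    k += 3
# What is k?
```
Trace:
  k=0
  k=3
  k=6
  k=9

Final answer: 9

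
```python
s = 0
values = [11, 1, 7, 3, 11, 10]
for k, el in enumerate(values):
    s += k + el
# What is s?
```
Trace:
  s=0
  s=11, k=0, el=11
  s=13, k=1, el=1
  s=22, k=2, el=7
  s=28, k=3, el=3
  s=43, k=4, el=11
  s=58, k=5, el=10

Final answer: 58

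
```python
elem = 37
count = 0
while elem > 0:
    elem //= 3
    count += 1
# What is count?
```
Trace:
  elem=37
  elem=37, count=0
  elem=12, count=1
  elem=4, count=2
  elem=1, count=3
  elem=0, count=4

Final answer: 4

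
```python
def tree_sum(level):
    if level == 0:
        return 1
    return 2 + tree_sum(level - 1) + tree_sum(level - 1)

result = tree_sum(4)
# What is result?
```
Call trace (a repeated sub-call is expanded the first time; later identical calls just restate its return value):
tree_sum(level=4)
  tree_sum(level=3)
    tree_sum(level=2)
      tree_sum(level=1)
        tree_sum(level=0)
        -> return 1
        tree_sum(level=0)
        -> return 1
      -> return 4
      tree_sum(level=1) -> return 4  (same call as traced above)
    -> return 10
    tree_sum(level=2) -> return 10  (same call as traced above)
  -> return 22
  tree_sum(level=3) -> return 22  (same call as traced above)
-> return 46

Final answer: 46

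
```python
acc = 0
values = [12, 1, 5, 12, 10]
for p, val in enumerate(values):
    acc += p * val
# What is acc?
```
Trace:
  acc=0
  acc=0, p=0, val=12
  acc=1, p=1, val=1
  acc=11, p=2, val=5
  acc=47, p=3, val=12
  acc=87, p=4, val=10

Final answer: 87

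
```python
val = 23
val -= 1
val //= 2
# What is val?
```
Trace:
  val=23
  val=22
  val=11

Final answer: 11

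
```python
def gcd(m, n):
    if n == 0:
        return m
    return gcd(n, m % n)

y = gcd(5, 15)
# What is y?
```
Call trace:
gcd(m=5, n=15)
  gcd(m=15, n=5)
    gcd(m=5, n=0)
    -> return 5
  -> return 5
-> return 5

Final answer: 5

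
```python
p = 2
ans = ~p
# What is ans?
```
Trace:
  p=2
  p=2, ans=-3

Final answer: -3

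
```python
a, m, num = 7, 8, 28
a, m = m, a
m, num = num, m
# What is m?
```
Trace:
  a=7, m=8, num=28
  a=8, m=7, num=28
  a=8, m=28, num=7

Final answer: 28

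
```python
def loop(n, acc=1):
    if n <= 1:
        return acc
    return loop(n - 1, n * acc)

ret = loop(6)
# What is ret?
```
Call trace:
loop(n=6, acc=1)
  loop(n=5, acc=6)
    loop(n=4, acc=30)
      loop(n=3, acc=120)
        loop(n=2, acc=360)
          loop(n=1, acc=720)
          -> return 720
        -> return 720
      -> return 720
    -> return 720
  -> return 720
-> return 720

Final answer: 720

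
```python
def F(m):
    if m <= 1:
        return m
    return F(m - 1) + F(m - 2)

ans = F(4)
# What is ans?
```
Call trace (a repeated sub-call is expanded the first time; later identical calls just restate its return value):
F(m=4)
  F(m=3)
    F(m=2)
      F(m=1)
      -> return 1
      F(m=0)
      -> return 0
    -> return 1
    F(m=1)
    -> return 1
  -> return 2
  F(m=2) -> return 1  (same call as traced above)
-> return 3

Final answer: 3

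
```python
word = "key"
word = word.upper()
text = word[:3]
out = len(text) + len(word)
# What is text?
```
Trace:
  word='key'
  word='KEY'
  word='KEY', text='KEY'
  word='KEY', text='KEY', out=6

Final answer: 'KEY'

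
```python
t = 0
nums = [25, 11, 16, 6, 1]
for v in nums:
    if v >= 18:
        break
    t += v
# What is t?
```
Trace:
  t=0
  t=0, v=25

Final answer: 0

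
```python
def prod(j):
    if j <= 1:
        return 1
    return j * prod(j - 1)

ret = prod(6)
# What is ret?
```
Call trace:
prod(j=6)
  prod(j=5)
    prod(j=4)
      prod(j=3)
        prod(j=2)
          prod(j=1)
          -> return 1
        -> return 2
      -> return 6
    -> return 24
  -> return 120
-> return 720

Final answer: 720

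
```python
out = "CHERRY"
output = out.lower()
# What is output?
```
Trace:
  out='CHERRY'
  out='CHERRY', output='cherry'

Final answer: 'cherry'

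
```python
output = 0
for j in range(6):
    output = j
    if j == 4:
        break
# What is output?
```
Trace:
  output=0
  output=0, j=0
  output=1, j=1
  output=2, j=2
  output=3, j=3
  output=4, j=4

Final answer: 4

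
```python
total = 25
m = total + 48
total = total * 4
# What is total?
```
Trace:
  total=25
  total=25, m=73
  total=100, m=73

Final answer: 100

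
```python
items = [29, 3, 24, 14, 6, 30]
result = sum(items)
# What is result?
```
Trace:
  items=[29, 3, 24, 14, 6, 30]
  items=[29, 3, 24, 14, 6, 30], result=106

Final answer: 106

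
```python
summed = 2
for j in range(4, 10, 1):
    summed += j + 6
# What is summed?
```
Trace:
  summed=2
  summed=12, j=4
  summed=23, j=5
  summed=35, j=6
  summed=48, j=7
  summed=62, j=8
  summed=77, j=9

Final answer: 77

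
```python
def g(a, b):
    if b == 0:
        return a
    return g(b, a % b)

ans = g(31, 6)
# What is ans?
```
Call trace:
g(a=31, b=6)
  g(a=6, b=1)
    g(a=1, b=0)
    -> return 1
  -> return 1
-> return 1

Final answer: 1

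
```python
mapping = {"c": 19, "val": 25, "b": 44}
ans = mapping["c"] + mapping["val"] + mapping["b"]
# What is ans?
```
Trace:
  mapping={'c': 19, 'val': 25, 'b': 44}
  mapping={'c': 19, 'val': 25, 'b': 44}, ans=88

Final answer: 88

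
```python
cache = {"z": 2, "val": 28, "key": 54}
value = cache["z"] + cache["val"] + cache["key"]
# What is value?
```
Trace:
  cache={'z': 2, 'val': 28, 'key': 54}
  cache={'z': 2, 'val': 28, 'key': 54}, value=84

Final answer: 84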